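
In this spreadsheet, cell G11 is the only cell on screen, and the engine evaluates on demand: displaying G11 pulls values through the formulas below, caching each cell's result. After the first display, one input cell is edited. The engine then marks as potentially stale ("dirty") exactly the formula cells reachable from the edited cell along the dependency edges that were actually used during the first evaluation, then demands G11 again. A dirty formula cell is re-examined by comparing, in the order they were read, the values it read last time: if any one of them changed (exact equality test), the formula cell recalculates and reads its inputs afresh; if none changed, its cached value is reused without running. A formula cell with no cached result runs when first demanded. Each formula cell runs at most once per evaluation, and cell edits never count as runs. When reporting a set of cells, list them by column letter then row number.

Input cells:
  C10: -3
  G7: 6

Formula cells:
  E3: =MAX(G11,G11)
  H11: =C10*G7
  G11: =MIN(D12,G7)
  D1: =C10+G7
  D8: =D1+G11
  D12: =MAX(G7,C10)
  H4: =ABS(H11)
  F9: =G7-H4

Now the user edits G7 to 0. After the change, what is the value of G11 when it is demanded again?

G11 now evaluates to 0.

Initial pass — values computed on the first demand:
  D12 = MAX(6, -3) = 6
  G11 = MIN(6, 6) = 6

Second demand — change propagation:
  D12: re-runs because G7 6->0; new result 0.
  G11: re-runs because D12 6->0; G7 6->0; new result 0.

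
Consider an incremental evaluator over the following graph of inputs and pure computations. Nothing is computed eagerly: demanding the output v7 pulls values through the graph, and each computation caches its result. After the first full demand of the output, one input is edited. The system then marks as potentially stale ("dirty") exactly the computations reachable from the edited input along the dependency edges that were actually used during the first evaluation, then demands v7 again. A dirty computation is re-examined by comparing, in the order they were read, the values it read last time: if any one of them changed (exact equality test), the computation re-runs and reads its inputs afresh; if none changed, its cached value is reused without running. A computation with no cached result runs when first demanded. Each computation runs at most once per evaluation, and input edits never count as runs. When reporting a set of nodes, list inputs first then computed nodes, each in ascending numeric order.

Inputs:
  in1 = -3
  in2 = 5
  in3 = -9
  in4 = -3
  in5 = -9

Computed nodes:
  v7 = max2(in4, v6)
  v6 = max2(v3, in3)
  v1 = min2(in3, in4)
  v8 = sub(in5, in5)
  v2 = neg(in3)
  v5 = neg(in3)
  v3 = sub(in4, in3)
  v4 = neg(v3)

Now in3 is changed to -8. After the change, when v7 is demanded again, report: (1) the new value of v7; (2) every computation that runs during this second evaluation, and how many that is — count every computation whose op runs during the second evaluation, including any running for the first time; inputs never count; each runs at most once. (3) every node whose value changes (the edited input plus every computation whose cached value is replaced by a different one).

Initial pass — values computed on the first demand:
  v3 = sub(-3, -9) = 6
  v6 = max2(6, -9) = 6
  v7 = max2(-3, 6) = 6

Second demand — change propagation:
  v3: re-runs because in3 -9->-8; new result 5.
  v6: re-runs because v3 6->5; in3 -9->-8; new result 5.
  v7: re-runs because v6 6->5; new result 5.

v7 now evaluates to 5.
Run set: v3, v6, v7 (3 run).
Changed values: in3, v3, v6, v7.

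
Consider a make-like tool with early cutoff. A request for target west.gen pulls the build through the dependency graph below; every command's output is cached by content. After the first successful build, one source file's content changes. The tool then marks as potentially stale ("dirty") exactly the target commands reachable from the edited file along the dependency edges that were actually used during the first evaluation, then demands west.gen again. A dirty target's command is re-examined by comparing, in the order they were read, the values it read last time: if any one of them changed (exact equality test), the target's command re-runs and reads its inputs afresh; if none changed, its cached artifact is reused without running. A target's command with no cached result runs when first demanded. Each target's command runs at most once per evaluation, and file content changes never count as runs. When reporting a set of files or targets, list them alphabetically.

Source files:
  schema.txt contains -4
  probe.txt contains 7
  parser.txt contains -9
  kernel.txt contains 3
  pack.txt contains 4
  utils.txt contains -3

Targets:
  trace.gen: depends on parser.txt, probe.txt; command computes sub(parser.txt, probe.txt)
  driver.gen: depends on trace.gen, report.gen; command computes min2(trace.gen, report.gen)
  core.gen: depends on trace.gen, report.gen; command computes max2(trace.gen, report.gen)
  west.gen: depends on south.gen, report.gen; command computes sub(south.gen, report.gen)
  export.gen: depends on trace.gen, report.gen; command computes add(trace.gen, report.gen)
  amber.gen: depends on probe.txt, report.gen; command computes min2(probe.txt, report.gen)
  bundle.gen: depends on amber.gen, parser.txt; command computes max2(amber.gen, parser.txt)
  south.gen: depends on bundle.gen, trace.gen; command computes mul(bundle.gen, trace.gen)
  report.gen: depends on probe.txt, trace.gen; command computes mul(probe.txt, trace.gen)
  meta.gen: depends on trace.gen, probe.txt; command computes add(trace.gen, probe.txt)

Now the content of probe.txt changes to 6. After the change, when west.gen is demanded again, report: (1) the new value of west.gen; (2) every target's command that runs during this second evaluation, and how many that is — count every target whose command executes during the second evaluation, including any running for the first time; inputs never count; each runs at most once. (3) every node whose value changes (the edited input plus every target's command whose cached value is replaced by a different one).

First demand of the output computes:
  trace.gen = sub(-9, 7) = -16
  report.gen = mul(7, -16) = -112
  amber.gen = min2(7, -112) = -112
  bundle.gen = max2(-112, -9) = -9
  south.gen = mul(-9, -16) = 144
  west.gen = sub(144, -112) = 256

After the edit, cleaning proceeds:
  trace.gen: a read changed (probe.txt 7->6) — executes, giving -15.
  report.gen: a read changed (probe.txt 7->6; trace.gen -16->-15) — executes, giving -90.
  amber.gen: a read changed (probe.txt 7->6; report.gen -112->-90) — executes, giving -90.
  bundle.gen: a read changed (amber.gen -112->-90) — executes, giving -9 — identical to its old value.
  south.gen: a read changed (trace.gen -16->-15) — executes, giving 135.
  west.gen: a read changed (south.gen 144->135; report.gen -112->-90) — executes, giving 225.

Demanding west.gen again yields 225.
6 target commands run: amber.gen, bundle.gen, report.gen, south.gen, trace.gen, west.gen.
The nodes whose values change: amber.gen, probe.txt, report.gen, south.gen, trace.gen, west.gen.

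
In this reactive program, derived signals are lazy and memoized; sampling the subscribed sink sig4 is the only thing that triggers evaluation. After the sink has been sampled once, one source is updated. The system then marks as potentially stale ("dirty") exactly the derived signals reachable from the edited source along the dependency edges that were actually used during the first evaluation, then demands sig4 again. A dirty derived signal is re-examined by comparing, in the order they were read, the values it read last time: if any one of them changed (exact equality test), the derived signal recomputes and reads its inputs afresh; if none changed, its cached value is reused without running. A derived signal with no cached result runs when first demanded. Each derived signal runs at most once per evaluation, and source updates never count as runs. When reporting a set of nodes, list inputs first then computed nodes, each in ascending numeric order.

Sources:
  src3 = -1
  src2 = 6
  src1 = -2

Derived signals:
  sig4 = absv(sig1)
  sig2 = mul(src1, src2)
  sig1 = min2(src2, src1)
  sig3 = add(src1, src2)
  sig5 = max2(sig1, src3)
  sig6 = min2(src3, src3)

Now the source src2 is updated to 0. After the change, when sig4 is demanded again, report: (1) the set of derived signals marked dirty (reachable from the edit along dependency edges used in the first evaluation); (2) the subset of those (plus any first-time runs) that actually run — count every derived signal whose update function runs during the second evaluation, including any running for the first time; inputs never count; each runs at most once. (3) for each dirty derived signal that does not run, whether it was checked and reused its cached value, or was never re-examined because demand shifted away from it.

First demand of the output computes:
  sig1 = min2(6, -2) = -2
  sig4 = absv(-2) = 2

After the edit, cleaning proceeds:
  sig1: a read changed (src2 6->0) — executes, giving -2 — identical to its old value.
  sig4: dirty, but its reads are unchanged (sig1 unchanged); cached 2 stands.

Note the absorption at sig1: it re-runs yet its value is the same, leaving the output's value untouched.

The edit dirties: sig1, sig4.
1 derived signals run: sig1.
Cache hits after checking: sig4.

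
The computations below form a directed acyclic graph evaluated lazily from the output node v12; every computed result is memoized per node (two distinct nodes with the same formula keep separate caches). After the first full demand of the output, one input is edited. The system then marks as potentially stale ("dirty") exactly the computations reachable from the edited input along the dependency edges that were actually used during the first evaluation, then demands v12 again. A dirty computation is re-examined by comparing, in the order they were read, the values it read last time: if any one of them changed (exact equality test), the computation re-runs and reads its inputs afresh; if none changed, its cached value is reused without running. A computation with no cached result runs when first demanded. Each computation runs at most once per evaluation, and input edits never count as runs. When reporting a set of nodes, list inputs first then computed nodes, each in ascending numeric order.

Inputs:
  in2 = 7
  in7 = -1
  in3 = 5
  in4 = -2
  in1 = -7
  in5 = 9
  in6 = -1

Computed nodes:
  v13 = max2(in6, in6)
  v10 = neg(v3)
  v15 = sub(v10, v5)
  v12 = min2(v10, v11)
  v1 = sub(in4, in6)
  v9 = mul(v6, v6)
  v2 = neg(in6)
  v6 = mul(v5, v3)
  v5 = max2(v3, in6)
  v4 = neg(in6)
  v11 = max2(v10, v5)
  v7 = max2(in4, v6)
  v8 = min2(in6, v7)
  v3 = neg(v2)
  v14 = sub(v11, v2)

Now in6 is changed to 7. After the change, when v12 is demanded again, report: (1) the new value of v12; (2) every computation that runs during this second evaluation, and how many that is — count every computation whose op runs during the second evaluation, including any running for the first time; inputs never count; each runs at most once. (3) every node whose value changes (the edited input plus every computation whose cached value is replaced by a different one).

Demanding v12 again yields -7.
6 computations run: v2, v3, v5, v10, v11, v12.
The nodes whose values change: in6, v2, v3, v5, v10, v11, v12.

First demand of the output computes:
  v2 = neg(-1) = 1
  v3 = neg(1) = -1
  v5 = max2(-1, -1) = -1
  v10 = neg(-1) = 1
  v11 = max2(1, -1) = 1
  v12 = min2(1, 1) = 1

After the edit, cleaning proceeds:
  v2: a read changed (in6 -1->7) — executes, giving -7.
  v3: a read changed (v2 1->-7) — executes, giving 7.
  v5: a read changed (v3 -1->7; in6 -1->7) — executes, giving 7.
  v10: a read changed (v3 -1->7) — executes, giving -7.
  v11: a read changed (v10 1->-7; v5 -1->7) — executes, giving 7.
  v12: a read changed (v10 1->-7; v11 1->7) — executes, giving -7.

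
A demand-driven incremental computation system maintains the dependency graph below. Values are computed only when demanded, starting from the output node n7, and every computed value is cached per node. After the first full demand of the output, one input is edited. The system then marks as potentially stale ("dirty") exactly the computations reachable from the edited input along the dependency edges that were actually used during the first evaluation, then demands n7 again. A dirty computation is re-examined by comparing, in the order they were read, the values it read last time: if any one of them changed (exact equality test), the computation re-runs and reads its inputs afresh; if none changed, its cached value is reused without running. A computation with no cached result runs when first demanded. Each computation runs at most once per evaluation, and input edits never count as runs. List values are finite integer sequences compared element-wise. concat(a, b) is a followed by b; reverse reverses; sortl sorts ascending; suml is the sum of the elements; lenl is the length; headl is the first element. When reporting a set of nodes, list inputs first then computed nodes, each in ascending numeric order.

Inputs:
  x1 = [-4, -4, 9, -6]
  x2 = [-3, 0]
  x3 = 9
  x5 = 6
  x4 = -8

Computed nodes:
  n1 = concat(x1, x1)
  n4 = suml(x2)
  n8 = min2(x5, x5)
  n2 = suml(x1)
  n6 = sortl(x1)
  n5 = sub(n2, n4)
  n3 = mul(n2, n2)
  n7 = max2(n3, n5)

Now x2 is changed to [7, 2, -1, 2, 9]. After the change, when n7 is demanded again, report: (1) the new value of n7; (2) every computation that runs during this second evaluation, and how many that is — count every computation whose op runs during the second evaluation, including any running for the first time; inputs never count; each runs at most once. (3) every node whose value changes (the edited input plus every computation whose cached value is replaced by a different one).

New value of n7: 25.
Computations that run: n4, n5, n7 — 3 in total.
Values that change: x2, n4, n5.

First evaluation (everything demanded from the output):
  n2 = suml([-4, -4, 9, -6]) = -5
  n3 = mul(-5, -5) = 25
  n4 = suml([-3, 0]) = -3
  n5 = sub(-5, -3) = -2
  n7 = max2(25, -2) = 25

Propagation after the edit:
  n4: runs — x2 [-3, 0]->[7, 2, -1, 2, 9]; result 19.
  n5: runs — n4 -3->19; result -24.
  n7: runs — n5 -2->-24; result 25 (same value as before).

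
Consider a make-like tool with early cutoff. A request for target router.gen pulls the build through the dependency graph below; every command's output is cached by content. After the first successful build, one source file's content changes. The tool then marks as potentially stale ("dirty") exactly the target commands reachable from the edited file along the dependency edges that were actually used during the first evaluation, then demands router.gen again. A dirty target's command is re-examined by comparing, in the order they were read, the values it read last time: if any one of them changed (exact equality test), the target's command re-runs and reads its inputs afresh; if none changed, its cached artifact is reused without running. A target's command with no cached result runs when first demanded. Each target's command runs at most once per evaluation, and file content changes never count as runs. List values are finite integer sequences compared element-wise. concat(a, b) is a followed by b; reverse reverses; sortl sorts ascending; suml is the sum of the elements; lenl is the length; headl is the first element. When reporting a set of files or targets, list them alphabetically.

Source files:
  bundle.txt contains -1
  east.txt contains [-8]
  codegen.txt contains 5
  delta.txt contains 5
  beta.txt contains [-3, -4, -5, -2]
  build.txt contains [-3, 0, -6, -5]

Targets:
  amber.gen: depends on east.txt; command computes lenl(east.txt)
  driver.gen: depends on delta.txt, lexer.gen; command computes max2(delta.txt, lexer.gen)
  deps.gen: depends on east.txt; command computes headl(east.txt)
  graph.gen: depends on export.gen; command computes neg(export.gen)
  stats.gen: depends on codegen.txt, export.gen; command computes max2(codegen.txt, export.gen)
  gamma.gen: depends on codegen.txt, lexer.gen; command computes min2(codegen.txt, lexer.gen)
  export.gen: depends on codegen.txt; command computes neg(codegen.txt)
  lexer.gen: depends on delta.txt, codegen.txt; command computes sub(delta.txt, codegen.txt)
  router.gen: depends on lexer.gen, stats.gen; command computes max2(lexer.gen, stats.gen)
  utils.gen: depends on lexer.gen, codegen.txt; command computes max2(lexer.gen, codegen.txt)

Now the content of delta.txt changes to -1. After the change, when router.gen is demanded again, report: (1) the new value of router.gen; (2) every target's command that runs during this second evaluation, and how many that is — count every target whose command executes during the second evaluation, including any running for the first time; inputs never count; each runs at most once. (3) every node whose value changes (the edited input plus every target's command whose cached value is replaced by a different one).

Demanding router.gen again yields 5.
2 target commands run: lexer.gen, router.gen.
The nodes whose values change: delta.txt, lexer.gen.

First demand of the output computes:
  export.gen = neg(5) = -5
  lexer.gen = sub(5, 5) = 0
  stats.gen = max2(5, -5) = 5
  router.gen = max2(0, 5) = 5

After the edit, cleaning proceeds:
  lexer.gen: a read changed (delta.txt 5->-1) — executes, giving -6.
  router.gen: a read changed (lexer.gen 0->-6) — executes, giving 5 — identical to its old value.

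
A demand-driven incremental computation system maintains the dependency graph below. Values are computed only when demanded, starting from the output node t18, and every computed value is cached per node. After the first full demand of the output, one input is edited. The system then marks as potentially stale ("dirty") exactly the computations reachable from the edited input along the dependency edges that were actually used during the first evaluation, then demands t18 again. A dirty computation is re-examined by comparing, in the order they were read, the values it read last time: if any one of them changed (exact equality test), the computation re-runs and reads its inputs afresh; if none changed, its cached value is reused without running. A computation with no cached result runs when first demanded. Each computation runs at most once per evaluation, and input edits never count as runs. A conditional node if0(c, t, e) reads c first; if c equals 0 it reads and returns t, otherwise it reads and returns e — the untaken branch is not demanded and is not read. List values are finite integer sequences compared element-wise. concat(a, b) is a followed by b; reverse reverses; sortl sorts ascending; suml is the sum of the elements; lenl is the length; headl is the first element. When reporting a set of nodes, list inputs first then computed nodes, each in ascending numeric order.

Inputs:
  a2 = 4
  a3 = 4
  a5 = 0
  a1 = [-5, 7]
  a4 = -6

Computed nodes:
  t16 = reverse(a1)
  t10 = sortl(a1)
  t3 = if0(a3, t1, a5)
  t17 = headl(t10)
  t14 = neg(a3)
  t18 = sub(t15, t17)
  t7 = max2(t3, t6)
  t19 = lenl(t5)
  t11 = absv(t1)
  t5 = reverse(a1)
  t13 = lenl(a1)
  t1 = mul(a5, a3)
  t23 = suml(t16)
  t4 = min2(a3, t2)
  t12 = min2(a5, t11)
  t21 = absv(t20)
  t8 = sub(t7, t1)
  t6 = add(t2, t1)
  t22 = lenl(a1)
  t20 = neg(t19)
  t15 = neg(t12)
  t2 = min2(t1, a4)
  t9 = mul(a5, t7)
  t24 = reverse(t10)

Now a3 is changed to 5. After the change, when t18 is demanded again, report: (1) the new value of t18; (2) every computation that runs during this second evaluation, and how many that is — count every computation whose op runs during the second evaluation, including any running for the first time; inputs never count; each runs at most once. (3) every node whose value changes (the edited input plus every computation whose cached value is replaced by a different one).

First evaluation (everything demanded from the output):
  t1 = mul(0, 4) = 0
  t10 = sortl([-5, 7]) = [-5, 7]
  t11 = absv(0) = 0
  t12 = min2(0, 0) = 0
  t15 = neg(0) = 0
  t17 = headl([-5, 7]) = -5
  t18 = sub(0, -5) = 5

Propagation after the edit:
  t1: runs — a3 4->5; result 0 (same value as before).
  t11: checked — values it read are unchanged (t1 unchanged); reused cached 0 without running.
  t12: checked — values it read are unchanged (a5 unchanged, t11 unchanged); reused cached 0 without running.
  t15: checked — values it read are unchanged (t12 unchanged); reused cached 0 without running.
  t18: checked — values it read are unchanged (t15 unchanged, t17 unchanged); reused cached 5 without running.

Key observation: the change is absorbed at t1 — it re-runs but produces the same value, and the output's value is unchanged.

New value of t18: 5.
Computations that run: t1 — 1 in total.
Values that change: a3.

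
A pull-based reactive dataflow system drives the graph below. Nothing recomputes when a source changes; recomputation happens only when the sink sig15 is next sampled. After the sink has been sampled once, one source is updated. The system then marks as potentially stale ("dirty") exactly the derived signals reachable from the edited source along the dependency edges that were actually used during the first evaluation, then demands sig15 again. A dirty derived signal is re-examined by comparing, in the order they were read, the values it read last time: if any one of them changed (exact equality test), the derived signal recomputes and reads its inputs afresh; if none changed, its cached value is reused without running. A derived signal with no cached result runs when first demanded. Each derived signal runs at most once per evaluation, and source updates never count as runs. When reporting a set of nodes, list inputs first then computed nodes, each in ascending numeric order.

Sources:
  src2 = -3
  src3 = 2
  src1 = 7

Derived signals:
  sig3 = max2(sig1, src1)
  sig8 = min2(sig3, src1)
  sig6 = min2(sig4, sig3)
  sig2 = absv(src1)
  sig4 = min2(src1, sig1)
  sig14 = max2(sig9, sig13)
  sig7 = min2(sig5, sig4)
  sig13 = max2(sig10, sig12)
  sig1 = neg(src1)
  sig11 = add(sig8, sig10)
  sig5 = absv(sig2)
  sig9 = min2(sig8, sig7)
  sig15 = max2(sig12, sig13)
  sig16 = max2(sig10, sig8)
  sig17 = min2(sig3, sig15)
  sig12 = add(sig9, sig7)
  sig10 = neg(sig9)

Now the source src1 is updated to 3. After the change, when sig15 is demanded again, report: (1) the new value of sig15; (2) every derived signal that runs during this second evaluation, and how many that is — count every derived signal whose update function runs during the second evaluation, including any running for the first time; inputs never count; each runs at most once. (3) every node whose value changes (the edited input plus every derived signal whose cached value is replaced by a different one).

First evaluation (everything demanded from the output):
  sig1 = neg(7) = -7
  sig2 = absv(7) = 7
  sig3 = max2(-7, 7) = 7
  sig4 = min2(7, -7) = -7
  sig5 = absv(7) = 7
  sig7 = min2(7, -7) = -7
  sig8 = min2(7, 7) = 7
  sig9 = min2(7, -7) = -7
  sig10 = neg(-7) = 7
  sig12 = add(-7, -7) = -14
  sig13 = max2(7, -14) = 7
  sig15 = max2(-14, 7) = 7

Propagation after the edit:
  sig1: runs — src1 7->3; result -3.
  sig2: runs — src1 7->3; result 3.
  sig3: runs — sig1 -7->-3; src1 7->3; result 3.
  sig4: runs — src1 7->3; sig1 -7->-3; result -3.
  sig5: runs — sig2 7->3; result 3.
  sig7: runs — sig5 7->3; sig4 -7->-3; result -3.
  sig8: runs — sig3 7->3; src1 7->3; result 3.
  sig9: runs — sig8 7->3; sig7 -7->-3; result -3.
  sig10: runs — sig9 -7->-3; result 3.
  sig12: runs — sig9 -7->-3; sig7 -7->-3; result -6.
  sig13: runs — sig10 7->3; sig12 -14->-6; result 3.
  sig15: runs — sig12 -14->-6; sig13 7->3; result 3.

New value of sig15: 3.
Derived signals that run: sig1, sig2, sig3, sig4, sig5, sig7, sig8, sig9, sig10, sig12, sig13, sig15 — 12 in total.
Values that change: src1, sig1, sig2, sig3, sig4, sig5, sig7, sig8, sig9, sig10, sig12, sig13, sig15.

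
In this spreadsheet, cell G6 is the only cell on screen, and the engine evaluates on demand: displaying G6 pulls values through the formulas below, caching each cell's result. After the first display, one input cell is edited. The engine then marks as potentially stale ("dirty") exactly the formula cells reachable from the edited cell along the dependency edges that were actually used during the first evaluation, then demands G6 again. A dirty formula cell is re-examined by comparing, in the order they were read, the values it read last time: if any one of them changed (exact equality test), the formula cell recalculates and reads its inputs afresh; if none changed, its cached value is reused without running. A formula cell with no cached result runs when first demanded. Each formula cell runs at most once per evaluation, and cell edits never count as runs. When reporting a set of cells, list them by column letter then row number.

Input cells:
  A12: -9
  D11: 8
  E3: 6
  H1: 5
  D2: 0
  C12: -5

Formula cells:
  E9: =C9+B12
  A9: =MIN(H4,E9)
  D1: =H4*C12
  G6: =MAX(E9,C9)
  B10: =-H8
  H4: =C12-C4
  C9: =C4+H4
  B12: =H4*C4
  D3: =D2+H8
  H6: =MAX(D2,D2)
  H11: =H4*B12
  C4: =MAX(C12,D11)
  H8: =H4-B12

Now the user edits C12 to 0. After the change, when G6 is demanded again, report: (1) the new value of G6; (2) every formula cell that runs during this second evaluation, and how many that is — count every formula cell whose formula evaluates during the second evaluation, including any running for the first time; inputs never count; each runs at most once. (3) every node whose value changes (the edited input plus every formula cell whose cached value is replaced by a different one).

G6 now evaluates to 0.
Run set: B12, C4, C9, E9, G6, H4 (6 run).
Changed values: B12, C9, C12, E9, G6, H4.

Initial pass — values computed on the first demand:
  C4 = MAX(-5, 8) = 8
  H4 = -5 - 8 = -13
  B12 = -13 * 8 = -104
  C9 = 8 + -13 = -5
  E9 = -5 + -104 = -109
  G6 = MAX(-109, -5) = -5

Second demand — change propagation:
  C4: re-runs because C12 -5->0; new result 8 (unchanged).
  H4: re-runs because C12 -5->0; new result -8.
  B12: re-runs because H4 -13->-8; new result -64.
  C9: re-runs because H4 -13->-8; new result 0.
  E9: re-runs because C9 -5->0; B12 -104->-64; new result -64.
  G6: re-runs because E9 -109->-64; C9 -5->0; new result 0.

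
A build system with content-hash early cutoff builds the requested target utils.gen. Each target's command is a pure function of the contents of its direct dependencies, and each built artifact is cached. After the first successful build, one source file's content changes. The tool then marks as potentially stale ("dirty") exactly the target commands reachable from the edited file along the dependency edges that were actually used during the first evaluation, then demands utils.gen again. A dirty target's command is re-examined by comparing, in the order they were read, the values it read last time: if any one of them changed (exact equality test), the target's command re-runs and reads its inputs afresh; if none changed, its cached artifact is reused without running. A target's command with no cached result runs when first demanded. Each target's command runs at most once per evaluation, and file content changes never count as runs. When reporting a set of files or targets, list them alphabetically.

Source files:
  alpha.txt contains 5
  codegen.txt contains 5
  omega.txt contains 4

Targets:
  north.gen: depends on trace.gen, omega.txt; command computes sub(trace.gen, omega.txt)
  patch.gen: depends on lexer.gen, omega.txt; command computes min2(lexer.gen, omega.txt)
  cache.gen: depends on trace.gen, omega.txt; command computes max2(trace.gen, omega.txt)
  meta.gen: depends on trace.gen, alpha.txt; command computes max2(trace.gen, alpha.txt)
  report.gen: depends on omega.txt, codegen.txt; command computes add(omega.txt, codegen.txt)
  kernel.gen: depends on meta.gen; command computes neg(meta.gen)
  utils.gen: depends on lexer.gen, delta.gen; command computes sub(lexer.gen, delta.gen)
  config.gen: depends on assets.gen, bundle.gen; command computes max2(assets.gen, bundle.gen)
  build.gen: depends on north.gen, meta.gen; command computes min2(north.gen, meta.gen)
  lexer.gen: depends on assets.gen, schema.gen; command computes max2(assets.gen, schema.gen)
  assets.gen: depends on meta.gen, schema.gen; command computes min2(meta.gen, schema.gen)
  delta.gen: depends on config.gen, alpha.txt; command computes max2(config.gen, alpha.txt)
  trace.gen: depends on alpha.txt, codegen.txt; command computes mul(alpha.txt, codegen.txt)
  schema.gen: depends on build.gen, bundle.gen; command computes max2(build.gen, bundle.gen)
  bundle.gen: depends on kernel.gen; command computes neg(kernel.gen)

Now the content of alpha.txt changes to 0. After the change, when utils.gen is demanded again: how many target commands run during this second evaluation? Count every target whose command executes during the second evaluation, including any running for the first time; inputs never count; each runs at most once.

First evaluation (everything demanded from the output):
  trace.gen = mul(5, 5) = 25
  meta.gen = max2(25, 5) = 25
  kernel.gen = neg(25) = -25
  bundle.gen = neg(-25) = 25
  north.gen = sub(25, 4) = 21
  build.gen = min2(21, 25) = 21
  schema.gen = max2(21, 25) = 25
  assets.gen = min2(25, 25) = 25
  config.gen = max2(25, 25) = 25
  delta.gen = max2(25, 5) = 25
  lexer.gen = max2(25, 25) = 25
  utils.gen = sub(25, 25) = 0

Propagation after the edit:
  trace.gen: runs — alpha.txt 5->0; result 0.
  meta.gen: runs — trace.gen 25->0; alpha.txt 5->0; result 0.
  kernel.gen: runs — meta.gen 25->0; result 0.
  bundle.gen: runs — kernel.gen -25->0; result 0.
  north.gen: runs — trace.gen 25->0; result -4.
  build.gen: runs — north.gen 21->-4; meta.gen 25->0; result -4.
  schema.gen: runs — build.gen 21->-4; bundle.gen 25->0; result 0.
  assets.gen: runs — meta.gen 25->0; schema.gen 25->0; result 0.
  config.gen: runs — assets.gen 25->0; bundle.gen 25->0; result 0.
  delta.gen: runs — config.gen 25->0; alpha.txt 5->0; result 0.
  lexer.gen: runs — assets.gen 25->0; schema.gen 25->0; result 0.
  utils.gen: runs — lexer.gen 25->0; delta.gen 25->0; result 0 (same value as before).

Target commands that run: assets.gen, build.gen, bundle.gen, config.gen, delta.gen, kernel.gen, lexer.gen, meta.gen, north.gen, schema.gen, trace.gen, utils.gen — 12 in total.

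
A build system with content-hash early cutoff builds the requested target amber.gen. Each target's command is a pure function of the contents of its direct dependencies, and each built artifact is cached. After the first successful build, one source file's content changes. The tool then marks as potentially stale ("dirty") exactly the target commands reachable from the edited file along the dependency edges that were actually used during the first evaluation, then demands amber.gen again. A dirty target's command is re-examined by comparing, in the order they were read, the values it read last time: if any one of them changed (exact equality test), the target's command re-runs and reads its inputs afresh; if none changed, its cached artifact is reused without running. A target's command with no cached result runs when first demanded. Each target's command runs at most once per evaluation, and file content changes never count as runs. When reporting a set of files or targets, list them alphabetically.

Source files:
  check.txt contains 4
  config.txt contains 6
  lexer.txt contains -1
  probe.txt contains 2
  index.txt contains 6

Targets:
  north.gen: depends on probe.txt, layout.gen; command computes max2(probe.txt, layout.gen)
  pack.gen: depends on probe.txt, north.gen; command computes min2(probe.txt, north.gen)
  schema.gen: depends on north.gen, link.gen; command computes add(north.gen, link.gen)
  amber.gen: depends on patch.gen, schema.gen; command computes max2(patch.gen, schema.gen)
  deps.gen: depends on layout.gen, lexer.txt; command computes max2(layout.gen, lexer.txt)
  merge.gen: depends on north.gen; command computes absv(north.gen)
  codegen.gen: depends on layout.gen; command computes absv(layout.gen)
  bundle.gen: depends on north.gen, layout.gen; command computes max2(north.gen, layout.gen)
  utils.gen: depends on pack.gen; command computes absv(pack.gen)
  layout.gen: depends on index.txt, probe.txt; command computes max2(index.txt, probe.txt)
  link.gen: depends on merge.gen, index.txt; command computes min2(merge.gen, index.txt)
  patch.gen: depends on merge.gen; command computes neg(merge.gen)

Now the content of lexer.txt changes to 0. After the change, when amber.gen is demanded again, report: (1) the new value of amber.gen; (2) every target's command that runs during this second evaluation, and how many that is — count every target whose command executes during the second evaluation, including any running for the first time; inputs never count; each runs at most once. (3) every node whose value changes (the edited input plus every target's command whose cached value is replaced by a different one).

New value of amber.gen: 12.
Target commands that run: none — 0 in total.
Values that change: lexer.txt.
Key observation: lexer.txt is never demanded by the output, so the edit triggers no recomputation at all.

First evaluation (everything demanded from the output):
  layout.gen = max2(6, 2) = 6
  north.gen = max2(2, 6) = 6
  merge.gen = absv(6) = 6
  link.gen = min2(6, 6) = 6
  patch.gen = neg(6) = -6
  schema.gen = add(6, 6) = 12
  amber.gen = max2(-6, 12) = 12

Propagation after the edit:
  lexer.txt feeds no computation that the output demands — nothing is marked dirty and nothing runs.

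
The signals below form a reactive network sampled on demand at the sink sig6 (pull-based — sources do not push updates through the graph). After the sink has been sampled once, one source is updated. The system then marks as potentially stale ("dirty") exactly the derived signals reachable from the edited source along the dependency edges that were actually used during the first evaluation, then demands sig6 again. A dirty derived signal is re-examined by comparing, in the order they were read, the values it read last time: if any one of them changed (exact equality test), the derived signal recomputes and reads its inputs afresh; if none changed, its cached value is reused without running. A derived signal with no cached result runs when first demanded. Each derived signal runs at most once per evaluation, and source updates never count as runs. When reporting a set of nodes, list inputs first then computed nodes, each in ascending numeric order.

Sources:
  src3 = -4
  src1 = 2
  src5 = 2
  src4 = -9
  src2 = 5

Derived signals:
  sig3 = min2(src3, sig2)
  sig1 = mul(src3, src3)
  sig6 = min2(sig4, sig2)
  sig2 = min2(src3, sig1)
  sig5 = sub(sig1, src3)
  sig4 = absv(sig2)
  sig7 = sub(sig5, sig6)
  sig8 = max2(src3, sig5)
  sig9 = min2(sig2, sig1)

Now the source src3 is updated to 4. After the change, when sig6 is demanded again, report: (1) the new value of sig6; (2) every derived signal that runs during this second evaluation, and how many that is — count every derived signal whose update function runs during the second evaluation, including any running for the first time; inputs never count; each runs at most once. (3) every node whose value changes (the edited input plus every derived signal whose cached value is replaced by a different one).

sig6 now evaluates to 4.
Run set: sig1, sig2, sig4, sig6 (4 run).
Changed values: src3, sig2, sig6.

Initial pass — values computed on the first demand:
  sig1 = mul(-4, -4) = 16
  sig2 = min2(-4, 16) = -4
  sig4 = absv(-4) = 4
  sig6 = min2(4, -4) = -4

Second demand — change propagation:
  sig1: re-runs because src3 -4->4; src3 -4->4; new result 16 (unchanged).
  sig2: re-runs because src3 -4->4; new result 4.
  sig4: re-runs because sig2 -4->4; new result 4 (unchanged).
  sig6: re-runs because sig2 -4->4; new result 4.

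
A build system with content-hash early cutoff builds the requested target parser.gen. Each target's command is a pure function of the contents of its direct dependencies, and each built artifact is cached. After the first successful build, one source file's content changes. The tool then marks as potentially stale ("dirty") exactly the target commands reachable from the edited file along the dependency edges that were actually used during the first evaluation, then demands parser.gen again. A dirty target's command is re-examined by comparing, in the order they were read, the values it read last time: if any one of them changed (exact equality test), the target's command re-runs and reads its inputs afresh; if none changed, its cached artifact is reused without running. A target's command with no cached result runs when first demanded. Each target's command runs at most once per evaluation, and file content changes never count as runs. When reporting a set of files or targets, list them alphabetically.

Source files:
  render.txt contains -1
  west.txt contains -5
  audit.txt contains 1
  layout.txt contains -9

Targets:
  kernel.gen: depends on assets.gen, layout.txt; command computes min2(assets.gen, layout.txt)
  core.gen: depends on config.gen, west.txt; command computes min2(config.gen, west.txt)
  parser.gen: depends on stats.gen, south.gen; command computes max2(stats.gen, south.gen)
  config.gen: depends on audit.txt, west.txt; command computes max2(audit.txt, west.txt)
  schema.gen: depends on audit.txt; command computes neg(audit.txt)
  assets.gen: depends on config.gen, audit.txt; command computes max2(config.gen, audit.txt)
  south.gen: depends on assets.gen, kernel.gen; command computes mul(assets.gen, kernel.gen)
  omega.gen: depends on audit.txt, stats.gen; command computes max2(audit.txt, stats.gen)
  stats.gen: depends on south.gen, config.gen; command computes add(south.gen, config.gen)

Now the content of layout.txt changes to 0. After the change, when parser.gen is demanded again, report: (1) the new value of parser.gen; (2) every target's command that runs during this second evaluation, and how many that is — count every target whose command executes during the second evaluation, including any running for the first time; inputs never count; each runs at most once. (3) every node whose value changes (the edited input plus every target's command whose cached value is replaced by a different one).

New value of parser.gen: 1.
Target commands that run: kernel.gen, parser.gen, south.gen, stats.gen — 4 in total.
Values that change: kernel.gen, layout.txt, parser.gen, south.gen, stats.gen.

First evaluation (everything demanded from the output):
  config.gen = max2(1, -5) = 1
  assets.gen = max2(1, 1) = 1
  kernel.gen = min2(1, -9) = -9
  south.gen = mul(1, -9) = -9
  stats.gen = add(-9, 1) = -8
  parser.gen = max2(-8, -9) = -8

Propagation after the edit:
  kernel.gen: runs — layout.txt -9->0; result 0.
  south.gen: runs — kernel.gen -9->0; result 0.
  stats.gen: runs — south.gen -9->0; result 1.
  parser.gen: runs — stats.gen -8->1; south.gen -9->0; result 1.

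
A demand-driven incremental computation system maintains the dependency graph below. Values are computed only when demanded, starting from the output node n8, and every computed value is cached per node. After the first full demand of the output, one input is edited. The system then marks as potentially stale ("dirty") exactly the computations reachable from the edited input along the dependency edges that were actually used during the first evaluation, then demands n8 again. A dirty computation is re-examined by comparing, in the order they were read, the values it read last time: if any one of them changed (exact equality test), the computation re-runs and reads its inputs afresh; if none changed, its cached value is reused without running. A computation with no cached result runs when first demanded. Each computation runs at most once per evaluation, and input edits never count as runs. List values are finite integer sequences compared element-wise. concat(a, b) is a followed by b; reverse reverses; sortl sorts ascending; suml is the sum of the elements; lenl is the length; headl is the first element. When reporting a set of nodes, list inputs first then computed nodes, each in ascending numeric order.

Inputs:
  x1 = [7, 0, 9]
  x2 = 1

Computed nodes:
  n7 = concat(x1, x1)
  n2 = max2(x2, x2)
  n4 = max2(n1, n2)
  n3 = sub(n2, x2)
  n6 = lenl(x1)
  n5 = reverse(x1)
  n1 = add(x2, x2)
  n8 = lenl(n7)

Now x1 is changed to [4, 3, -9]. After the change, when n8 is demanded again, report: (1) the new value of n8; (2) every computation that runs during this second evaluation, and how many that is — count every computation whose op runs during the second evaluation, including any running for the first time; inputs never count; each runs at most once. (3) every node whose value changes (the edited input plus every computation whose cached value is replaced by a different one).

First evaluation (everything demanded from the output):
  n7 = concat([7, 0, 9], [7, 0, 9]) = [7, 0, 9, 7, 0, 9]
  n8 = lenl([7, 0, 9, 7, 0, 9]) = 6

Propagation after the edit:
  n7: runs — x1 [7, 0, 9]->[4, 3, -9]; x1 [7, 0, 9]->[4, 3, -9]; result [4, 3, -9, 4, 3, -9].
  n8: runs — n7 [7, 0, 9, 7, 0, 9]->[4, 3, -9, 4, 3, -9]; result 6 (same value as before).

New value of n8: 6.
Computations that run: n7, n8 — 2 in total.
Values that change: x1, n7.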